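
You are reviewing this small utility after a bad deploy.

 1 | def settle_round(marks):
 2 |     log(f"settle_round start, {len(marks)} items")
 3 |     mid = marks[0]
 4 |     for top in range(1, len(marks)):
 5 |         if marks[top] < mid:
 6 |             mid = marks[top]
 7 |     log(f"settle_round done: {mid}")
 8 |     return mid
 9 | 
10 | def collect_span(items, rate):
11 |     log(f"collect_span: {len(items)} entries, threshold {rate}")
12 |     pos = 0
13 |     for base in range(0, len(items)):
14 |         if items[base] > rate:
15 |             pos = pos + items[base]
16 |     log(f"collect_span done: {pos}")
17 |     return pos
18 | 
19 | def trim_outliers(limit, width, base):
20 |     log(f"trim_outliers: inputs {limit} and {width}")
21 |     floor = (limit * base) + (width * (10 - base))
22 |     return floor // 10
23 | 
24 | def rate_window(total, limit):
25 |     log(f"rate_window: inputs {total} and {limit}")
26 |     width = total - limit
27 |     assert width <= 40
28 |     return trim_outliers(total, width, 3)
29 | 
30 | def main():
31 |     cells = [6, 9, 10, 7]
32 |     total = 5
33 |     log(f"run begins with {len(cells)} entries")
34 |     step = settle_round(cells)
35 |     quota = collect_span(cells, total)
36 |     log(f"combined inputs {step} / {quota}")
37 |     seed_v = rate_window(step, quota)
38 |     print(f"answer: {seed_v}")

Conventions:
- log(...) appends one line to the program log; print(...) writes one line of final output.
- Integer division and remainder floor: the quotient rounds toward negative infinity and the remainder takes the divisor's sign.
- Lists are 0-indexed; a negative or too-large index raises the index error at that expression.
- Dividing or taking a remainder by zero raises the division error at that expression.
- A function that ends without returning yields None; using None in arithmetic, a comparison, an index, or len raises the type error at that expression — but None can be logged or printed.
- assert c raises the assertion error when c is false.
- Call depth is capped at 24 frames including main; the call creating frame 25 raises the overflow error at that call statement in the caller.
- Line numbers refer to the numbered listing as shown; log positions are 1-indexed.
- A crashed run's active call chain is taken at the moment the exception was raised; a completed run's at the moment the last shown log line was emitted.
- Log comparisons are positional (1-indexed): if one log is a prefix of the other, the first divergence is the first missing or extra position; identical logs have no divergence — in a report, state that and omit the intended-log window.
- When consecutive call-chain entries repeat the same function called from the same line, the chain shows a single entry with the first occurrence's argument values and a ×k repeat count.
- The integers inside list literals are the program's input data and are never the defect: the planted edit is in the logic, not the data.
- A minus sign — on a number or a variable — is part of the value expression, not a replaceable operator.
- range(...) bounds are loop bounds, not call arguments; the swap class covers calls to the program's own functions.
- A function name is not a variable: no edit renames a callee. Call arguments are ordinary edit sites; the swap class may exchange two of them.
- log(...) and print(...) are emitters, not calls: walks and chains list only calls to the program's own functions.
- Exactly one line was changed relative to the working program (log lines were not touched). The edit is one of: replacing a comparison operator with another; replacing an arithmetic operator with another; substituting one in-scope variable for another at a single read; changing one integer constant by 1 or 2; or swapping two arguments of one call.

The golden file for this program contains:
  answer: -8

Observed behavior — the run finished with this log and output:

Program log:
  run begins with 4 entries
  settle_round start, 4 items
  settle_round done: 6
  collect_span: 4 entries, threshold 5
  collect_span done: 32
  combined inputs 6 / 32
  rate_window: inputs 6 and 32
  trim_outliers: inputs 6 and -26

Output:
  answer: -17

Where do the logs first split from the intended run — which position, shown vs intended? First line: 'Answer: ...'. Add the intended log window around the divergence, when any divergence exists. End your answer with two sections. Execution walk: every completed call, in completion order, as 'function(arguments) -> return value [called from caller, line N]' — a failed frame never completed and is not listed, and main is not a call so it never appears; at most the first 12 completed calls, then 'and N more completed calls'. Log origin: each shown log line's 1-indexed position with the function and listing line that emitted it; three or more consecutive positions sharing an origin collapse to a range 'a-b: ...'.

Answer: at position 4 the run shows 'collect_span: 4 entries, threshold 5' where the working version logs 'collect_span: 4 entries, threshold 7'.
Intended log window:
  2: settle_round start, 4 items
  3: settle_round done: 6
  4: collect_span: 4 entries, threshold 7
  5: collect_span done: 19
Execution walk:
  settle_round([6, 9, 10, 7]) -> 6  [called from main, line 34]
  collect_span([6, 9, 10, 7], 5) -> 32  [called from main, line 35]
  trim_outliers(6, -26, 3) -> -17  [called from rate_window, line 28]
  rate_window(6, 32) -> -17  [called from main, line 37]
Log origins:
  1: from main, line 33
  2: from settle_round, line 2
  3: from settle_round, line 7
  4: from collect_span, line 11
  5: from collect_span, line 16
  6: from main, line 36
  7: from rate_window, line 25
  8: from trim_outliers, line 20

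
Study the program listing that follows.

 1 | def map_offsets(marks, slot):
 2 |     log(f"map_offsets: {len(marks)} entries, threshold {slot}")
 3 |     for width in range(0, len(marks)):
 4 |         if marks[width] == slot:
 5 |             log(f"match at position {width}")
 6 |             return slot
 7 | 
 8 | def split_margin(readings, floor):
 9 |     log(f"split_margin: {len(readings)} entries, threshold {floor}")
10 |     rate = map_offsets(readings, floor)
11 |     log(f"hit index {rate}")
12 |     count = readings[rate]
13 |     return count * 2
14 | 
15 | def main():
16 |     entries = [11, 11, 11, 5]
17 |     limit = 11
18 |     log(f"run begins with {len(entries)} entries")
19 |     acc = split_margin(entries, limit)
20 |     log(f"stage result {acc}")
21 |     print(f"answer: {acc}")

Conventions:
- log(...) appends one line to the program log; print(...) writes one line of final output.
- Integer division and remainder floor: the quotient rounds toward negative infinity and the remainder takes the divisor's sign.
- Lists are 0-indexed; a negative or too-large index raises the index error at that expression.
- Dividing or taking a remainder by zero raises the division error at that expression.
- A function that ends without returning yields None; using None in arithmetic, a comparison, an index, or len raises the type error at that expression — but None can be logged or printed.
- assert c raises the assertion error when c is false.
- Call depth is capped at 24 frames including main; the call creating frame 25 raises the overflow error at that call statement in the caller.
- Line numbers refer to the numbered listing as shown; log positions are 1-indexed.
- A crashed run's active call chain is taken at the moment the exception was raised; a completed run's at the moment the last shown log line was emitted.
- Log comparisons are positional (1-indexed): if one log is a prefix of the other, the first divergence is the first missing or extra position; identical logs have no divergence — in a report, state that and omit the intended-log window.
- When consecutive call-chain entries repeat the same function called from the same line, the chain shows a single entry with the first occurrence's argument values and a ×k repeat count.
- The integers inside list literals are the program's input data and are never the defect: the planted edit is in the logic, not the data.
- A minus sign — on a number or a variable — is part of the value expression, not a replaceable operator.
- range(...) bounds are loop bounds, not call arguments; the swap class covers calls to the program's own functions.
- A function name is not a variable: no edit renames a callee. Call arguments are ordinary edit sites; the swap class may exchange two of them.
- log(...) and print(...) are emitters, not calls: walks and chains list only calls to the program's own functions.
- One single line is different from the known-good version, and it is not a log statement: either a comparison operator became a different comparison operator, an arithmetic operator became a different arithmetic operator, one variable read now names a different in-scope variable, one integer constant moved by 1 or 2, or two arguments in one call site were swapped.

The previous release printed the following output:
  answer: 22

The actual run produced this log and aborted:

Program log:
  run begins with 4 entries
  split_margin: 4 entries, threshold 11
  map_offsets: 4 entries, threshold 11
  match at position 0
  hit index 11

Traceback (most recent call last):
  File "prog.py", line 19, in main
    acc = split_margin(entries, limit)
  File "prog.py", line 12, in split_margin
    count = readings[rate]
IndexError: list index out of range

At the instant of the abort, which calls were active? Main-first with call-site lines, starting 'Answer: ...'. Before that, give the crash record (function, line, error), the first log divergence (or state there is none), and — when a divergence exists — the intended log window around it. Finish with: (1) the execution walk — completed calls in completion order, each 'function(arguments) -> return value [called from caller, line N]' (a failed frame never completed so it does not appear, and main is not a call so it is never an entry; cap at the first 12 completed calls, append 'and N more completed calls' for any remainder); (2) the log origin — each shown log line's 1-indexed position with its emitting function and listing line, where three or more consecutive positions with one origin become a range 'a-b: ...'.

Answer: main -> split_margin (called at line 19).
Core observation: At log position 5 the runs split — shown 'hit index 11', but the working version logs 'hit index 0'.
Crash: split_margin, line 12, IndexError.
First divergence: position 5 — the shown line 'hit index 11' should read 'hit index 0'.
Intended log window:
  3: map_offsets: 4 entries, threshold 11
  4: match at position 0
  5: hit index 0
  6: stage result 22
Execution walk:
  map_offsets([11, 11, 11, 5], 11) -> 11  [called from split_margin, line 10]
Log origins:
  1 — main, line 18
  2 — split_margin, line 9
  3 — map_offsets, line 2
  4 — map_offsets, line 5
  5 — split_margin, line 11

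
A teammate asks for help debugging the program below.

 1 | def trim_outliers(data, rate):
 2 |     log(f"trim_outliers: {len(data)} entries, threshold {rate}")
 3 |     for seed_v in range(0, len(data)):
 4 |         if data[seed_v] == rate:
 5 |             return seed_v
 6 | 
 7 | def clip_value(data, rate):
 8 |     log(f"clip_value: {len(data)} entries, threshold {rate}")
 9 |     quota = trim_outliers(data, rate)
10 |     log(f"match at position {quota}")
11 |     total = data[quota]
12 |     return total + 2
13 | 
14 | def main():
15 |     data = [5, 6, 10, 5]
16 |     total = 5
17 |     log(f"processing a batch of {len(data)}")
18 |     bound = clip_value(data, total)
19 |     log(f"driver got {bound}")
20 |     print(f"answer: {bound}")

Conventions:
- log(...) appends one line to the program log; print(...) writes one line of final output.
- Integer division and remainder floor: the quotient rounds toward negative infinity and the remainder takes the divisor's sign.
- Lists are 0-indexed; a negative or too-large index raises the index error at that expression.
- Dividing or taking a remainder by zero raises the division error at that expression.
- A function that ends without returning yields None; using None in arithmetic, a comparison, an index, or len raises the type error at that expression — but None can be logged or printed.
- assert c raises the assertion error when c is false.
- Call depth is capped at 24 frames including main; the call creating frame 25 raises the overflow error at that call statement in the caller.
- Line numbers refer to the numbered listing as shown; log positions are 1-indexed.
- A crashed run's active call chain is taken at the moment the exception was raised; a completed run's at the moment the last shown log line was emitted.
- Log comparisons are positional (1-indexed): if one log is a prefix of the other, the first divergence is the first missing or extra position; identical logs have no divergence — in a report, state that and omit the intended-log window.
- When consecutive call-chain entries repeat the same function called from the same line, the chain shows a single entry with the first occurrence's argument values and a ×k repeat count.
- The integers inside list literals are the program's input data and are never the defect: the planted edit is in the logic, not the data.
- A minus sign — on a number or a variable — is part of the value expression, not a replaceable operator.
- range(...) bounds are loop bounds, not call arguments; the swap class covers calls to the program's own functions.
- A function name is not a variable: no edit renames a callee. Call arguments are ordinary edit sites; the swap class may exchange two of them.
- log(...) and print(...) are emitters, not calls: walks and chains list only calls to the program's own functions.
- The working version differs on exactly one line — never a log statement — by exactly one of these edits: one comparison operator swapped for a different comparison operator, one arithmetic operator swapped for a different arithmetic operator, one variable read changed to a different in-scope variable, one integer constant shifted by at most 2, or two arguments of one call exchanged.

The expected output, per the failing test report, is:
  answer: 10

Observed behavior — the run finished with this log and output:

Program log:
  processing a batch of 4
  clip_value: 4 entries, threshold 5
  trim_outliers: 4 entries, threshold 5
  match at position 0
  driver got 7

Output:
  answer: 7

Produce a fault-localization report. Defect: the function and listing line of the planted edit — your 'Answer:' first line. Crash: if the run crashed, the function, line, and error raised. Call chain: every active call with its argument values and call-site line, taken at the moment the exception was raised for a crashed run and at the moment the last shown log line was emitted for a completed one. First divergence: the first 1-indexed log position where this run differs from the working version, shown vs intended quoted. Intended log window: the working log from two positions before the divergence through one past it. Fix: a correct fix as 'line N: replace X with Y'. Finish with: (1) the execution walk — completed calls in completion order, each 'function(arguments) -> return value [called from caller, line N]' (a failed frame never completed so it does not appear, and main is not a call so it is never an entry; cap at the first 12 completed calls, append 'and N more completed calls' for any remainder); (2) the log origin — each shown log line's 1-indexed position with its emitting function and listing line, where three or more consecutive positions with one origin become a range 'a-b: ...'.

Answer: the defect is in clip_value at line 12.
Core observation: Position 5 is the first bad log line: 'driver got 7' should read 'driver got 10'.
Call chain: main.
First divergence: position 5 — shown 'driver got 7', intended 'driver got 10'.
Intended log window:
  3: trim_outliers: 4 entries, threshold 5
  4: match at position 0
  5: driver got 10
Execution walk:
  trim_outliers([5, 6, 10, 5], 5) -> 0  [called from clip_value, line 9]
  clip_value([5, 6, 10, 5], 5) -> 7  [called from main, line 18]
Log origins:
  1: emitted by main (line 17)
  2: emitted by clip_value (line 8)
  3: emitted by trim_outliers (line 2)
  4: emitted by clip_value (line 10)
  5: emitted by main (line 19)
A correct fix: line 12: replace `+` with `*`.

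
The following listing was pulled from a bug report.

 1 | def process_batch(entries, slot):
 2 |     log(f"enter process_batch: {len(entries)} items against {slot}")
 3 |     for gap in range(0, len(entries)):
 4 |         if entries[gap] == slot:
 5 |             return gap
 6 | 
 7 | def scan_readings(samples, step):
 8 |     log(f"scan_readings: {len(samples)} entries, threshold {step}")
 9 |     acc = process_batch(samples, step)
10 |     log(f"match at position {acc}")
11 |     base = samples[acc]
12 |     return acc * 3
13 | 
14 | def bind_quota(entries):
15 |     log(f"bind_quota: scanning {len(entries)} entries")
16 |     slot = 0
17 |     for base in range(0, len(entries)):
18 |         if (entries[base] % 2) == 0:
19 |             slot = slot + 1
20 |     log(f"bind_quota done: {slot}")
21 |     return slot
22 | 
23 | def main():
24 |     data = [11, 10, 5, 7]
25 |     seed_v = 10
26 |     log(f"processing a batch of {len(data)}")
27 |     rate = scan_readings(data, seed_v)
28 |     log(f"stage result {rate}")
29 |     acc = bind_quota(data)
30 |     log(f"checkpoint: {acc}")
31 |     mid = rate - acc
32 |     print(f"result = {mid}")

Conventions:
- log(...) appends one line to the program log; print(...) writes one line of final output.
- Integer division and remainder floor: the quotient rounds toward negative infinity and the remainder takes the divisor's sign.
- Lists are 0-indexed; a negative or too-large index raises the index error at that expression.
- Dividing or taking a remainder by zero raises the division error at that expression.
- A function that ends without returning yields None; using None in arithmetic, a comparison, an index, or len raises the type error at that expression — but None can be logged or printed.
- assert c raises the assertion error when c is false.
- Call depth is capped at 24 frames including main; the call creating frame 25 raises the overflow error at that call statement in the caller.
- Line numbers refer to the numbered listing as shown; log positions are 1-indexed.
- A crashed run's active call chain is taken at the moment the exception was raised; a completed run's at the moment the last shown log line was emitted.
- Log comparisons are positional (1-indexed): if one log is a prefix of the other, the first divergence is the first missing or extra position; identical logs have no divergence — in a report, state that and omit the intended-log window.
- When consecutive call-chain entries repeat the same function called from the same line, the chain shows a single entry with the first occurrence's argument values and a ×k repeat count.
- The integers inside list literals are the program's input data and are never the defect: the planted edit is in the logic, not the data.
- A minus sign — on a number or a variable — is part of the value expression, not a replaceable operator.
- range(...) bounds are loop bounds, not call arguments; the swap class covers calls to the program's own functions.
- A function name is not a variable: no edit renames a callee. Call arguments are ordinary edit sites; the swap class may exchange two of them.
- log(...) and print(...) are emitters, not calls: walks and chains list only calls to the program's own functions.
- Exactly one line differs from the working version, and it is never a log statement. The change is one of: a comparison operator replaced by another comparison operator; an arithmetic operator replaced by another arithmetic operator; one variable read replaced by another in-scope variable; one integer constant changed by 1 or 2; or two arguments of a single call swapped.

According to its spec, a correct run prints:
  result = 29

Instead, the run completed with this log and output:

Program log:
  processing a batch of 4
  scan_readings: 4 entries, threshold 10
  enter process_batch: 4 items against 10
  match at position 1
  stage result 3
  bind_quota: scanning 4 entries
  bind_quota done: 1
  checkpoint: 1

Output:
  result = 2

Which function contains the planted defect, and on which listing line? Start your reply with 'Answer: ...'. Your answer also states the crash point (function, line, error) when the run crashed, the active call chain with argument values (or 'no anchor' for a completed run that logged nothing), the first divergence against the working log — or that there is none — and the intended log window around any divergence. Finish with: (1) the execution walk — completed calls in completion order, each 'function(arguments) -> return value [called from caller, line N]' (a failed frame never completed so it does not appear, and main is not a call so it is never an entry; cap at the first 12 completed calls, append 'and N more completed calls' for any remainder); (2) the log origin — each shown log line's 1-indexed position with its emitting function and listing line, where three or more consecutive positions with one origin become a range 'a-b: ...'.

Answer: the defect is in scan_readings at line 12.
Key observation: At log position 5 the runs split — shown 'stage result 3', but the working version logs 'stage result 30'.
Call chain: main.
First divergence: position 5 — shown 'stage result 3', intended 'stage result 30'.
Intended log window:
  3: enter process_batch: 4 items against 10
  4: match at position 1
  5: stage result 30
  6: bind_quota: scanning 4 entries
Execution walk:
  process_batch([11, 10, 5, 7], 10) -> 1  [called from scan_readings, line 9]
  scan_readings([11, 10, 5, 7], 10) -> 3  [called from main, line 27]
  bind_quota([11, 10, 5, 7]) -> 1  [called from main, line 29]
Log line origins:
  1: from main, line 26
  2: from scan_readings, line 8
  3: from process_batch, line 2
  4: from scan_readings, line 10
  5: from main, line 28
  6: from bind_quota, line 15
  7: from bind_quota, line 20
  8: from main, line 30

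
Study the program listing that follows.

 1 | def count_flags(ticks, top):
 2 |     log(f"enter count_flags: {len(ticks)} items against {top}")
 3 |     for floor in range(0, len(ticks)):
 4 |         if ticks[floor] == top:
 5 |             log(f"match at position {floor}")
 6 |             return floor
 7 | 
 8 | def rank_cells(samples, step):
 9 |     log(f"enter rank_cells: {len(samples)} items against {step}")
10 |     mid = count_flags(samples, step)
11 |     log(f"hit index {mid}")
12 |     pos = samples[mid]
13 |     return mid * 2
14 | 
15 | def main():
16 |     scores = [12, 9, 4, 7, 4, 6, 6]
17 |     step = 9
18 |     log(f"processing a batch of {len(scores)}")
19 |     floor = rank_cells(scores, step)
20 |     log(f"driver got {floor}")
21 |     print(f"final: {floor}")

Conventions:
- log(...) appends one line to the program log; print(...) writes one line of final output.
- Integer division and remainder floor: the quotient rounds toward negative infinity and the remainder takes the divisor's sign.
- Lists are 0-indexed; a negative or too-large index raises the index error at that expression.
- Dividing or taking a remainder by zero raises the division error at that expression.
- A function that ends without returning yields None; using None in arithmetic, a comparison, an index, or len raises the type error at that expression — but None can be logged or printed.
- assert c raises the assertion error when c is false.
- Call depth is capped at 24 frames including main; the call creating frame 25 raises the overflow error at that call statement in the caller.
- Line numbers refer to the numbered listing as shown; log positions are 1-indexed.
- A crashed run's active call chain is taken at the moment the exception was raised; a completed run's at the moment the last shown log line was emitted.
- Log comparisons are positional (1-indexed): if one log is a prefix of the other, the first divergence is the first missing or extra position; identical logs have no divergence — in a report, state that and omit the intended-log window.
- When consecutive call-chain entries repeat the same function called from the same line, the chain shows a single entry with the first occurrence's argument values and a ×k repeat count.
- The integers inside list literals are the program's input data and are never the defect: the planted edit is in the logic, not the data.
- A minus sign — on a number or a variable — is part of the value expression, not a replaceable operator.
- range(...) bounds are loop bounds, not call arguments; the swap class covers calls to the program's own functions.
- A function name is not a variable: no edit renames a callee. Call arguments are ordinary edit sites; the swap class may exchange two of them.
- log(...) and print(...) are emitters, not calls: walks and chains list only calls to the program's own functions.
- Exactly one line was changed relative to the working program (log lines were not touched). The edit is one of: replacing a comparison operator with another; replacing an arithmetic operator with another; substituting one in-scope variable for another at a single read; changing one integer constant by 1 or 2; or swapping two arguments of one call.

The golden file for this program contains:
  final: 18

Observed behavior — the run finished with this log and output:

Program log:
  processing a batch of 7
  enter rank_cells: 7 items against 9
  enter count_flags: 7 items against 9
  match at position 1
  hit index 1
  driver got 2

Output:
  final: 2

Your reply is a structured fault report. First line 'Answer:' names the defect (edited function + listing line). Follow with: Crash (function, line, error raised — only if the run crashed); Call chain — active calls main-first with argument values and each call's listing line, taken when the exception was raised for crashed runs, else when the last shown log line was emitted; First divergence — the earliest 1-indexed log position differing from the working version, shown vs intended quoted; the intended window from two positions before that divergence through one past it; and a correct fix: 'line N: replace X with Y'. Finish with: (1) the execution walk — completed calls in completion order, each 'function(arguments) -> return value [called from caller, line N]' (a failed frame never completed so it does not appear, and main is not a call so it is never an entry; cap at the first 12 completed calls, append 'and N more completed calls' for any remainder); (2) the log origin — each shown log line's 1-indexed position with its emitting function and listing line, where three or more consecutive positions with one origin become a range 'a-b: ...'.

Answer: the defect is in rank_cells at line 13.
Key observation: Log line 6 is where behavior first shows: 'driver got 2' appears instead of 'driver got 18'.
Call chain: main.
First divergence: position 6; shown 'driver got 2' vs intended 'driver got 18'.
Intended log window:
  4: match at position 1
  5: hit index 1
  6: driver got 18
Execution walk:
  count_flags([12, 9, 4, 7, 4, 6, 6], 9) -> 1  [called from rank_cells, line 10]
  rank_cells([12, 9, 4, 7, 4, 6, 6], 9) -> 2  [called from main, line 19]
Origin of each log line:
  1: emitted by main (line 18)
  2: emitted by rank_cells (line 9)
  3: emitted by count_flags (line 2)
  4: emitted by count_flags (line 5)
  5: emitted by rank_cells (line 11)
  6: emitted by main (line 20)
A correct fix: line 13: replace `mid` with `pos`.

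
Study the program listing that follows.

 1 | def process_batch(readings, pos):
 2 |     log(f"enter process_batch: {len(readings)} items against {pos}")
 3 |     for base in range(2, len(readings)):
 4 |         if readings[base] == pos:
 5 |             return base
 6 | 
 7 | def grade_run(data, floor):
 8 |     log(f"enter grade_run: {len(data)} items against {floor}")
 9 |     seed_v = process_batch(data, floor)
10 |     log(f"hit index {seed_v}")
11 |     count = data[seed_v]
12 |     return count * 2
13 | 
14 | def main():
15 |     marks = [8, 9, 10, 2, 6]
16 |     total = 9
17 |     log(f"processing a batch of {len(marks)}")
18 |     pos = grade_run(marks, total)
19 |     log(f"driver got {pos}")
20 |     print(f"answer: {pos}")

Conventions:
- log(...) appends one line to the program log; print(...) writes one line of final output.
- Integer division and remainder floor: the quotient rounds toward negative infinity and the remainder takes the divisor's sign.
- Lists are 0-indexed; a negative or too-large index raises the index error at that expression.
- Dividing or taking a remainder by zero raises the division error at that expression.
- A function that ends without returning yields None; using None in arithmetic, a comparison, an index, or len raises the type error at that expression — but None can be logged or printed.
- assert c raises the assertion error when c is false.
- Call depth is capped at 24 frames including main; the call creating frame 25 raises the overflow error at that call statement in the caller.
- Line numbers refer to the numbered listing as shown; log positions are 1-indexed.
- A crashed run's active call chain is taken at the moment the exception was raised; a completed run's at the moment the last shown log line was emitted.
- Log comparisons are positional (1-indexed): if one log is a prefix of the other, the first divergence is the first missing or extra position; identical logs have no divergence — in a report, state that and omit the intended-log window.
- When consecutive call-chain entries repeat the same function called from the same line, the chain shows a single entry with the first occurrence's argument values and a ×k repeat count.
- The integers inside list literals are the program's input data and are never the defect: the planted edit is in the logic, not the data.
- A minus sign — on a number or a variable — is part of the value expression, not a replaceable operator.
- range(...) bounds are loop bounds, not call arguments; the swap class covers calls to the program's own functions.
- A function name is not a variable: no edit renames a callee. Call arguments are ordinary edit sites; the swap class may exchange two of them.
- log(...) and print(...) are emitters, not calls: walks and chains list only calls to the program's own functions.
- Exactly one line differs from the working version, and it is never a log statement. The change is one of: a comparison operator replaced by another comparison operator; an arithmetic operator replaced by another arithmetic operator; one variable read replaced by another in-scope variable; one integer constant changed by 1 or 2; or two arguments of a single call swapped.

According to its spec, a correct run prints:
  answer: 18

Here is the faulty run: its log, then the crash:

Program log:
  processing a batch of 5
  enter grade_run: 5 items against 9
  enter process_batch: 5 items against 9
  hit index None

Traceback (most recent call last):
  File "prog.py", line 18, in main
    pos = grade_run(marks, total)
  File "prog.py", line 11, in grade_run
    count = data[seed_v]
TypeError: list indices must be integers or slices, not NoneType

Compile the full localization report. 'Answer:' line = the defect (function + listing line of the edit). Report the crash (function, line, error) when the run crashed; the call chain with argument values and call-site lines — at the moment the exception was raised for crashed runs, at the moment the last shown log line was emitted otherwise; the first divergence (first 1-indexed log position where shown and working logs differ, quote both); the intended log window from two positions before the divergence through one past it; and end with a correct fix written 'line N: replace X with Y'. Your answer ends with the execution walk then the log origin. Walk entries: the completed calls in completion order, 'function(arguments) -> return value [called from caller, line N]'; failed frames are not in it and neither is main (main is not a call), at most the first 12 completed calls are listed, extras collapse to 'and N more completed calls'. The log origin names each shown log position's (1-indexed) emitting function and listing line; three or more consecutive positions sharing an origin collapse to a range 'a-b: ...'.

Answer: the defect is in process_batch at line 3.
The tell: Position 4 is the first bad log line: 'hit index None' should read 'hit index 1'.
Crash: grade_run, line 11, TypeError.
Call chain: main -> grade_run([8, 9, 10, 2, 6], 9) (called at line 18).
First divergence: at position 4 the run shows 'hit index None' where the working version logs 'hit index 1'.
Intended log window:
  2: enter grade_run: 5 items against 9
  3: enter process_batch: 5 items against 9
  4: hit index 1
  5: driver got 18
Execution walk:
  process_batch([8, 9, 10, 2, 6], 9) -> None  [called from grade_run, line 9]
Log line origins:
  1: logged in main at line 17
  2: logged in grade_run at line 8
  3: logged in process_batch at line 2
  4: logged in grade_run at line 10
A correct fix: line 3: replace `2` with `0`.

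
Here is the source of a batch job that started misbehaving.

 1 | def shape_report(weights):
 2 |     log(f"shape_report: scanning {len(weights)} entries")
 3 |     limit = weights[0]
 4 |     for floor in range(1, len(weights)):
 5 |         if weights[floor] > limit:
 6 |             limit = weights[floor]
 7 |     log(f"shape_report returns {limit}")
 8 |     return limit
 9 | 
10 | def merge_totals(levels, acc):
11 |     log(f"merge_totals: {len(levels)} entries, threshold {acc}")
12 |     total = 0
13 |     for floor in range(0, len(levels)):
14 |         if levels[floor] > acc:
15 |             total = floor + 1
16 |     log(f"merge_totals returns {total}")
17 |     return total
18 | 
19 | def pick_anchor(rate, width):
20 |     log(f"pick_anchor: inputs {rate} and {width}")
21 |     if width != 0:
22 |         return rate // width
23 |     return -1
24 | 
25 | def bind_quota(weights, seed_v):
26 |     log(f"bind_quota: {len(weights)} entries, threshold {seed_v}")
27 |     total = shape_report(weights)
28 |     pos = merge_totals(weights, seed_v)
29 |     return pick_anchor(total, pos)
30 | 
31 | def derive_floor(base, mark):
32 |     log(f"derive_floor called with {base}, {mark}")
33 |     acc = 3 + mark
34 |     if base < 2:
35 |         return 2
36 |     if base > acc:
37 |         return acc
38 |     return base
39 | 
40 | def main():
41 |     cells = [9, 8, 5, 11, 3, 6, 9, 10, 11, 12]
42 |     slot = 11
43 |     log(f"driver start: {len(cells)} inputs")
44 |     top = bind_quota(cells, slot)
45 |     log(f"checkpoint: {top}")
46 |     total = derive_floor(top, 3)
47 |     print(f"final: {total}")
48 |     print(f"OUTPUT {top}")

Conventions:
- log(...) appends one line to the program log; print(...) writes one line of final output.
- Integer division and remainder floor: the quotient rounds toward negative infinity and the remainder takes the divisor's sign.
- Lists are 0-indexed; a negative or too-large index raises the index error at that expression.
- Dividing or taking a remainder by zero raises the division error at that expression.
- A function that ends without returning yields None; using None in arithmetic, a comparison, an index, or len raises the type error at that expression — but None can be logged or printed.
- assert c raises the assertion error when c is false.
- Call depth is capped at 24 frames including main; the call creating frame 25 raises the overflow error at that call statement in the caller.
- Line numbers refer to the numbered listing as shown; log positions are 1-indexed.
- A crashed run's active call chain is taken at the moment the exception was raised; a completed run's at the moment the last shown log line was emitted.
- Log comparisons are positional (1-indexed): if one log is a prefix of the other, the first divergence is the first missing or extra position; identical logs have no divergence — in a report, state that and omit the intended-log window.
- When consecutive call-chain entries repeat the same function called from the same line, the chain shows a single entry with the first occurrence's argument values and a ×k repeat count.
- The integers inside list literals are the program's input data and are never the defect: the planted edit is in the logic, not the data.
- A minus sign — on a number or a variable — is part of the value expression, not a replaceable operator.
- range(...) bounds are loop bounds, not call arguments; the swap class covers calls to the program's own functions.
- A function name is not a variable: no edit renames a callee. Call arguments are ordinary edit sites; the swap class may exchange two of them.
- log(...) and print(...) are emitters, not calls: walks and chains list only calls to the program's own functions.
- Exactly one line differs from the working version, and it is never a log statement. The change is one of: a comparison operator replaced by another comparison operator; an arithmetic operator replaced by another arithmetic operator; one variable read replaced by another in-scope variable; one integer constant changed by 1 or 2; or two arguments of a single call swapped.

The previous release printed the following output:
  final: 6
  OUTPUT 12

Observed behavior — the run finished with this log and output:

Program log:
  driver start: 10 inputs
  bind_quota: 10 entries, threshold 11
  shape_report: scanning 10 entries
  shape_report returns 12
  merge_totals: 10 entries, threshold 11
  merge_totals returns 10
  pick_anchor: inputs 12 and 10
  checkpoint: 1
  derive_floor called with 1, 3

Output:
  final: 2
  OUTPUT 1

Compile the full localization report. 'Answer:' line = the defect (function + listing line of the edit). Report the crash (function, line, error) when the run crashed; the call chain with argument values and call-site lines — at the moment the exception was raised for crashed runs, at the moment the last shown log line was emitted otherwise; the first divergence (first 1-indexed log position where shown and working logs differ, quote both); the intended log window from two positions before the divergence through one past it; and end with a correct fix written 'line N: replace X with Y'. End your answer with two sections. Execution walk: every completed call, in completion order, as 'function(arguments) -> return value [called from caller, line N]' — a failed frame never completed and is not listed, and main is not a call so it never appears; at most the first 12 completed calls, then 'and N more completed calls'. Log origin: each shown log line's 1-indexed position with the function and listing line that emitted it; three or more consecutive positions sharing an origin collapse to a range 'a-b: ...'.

Answer: the defect is in merge_totals at line 15.
The tell: Everything matches until log position 6, which reads 'merge_totals returns 10' in place of 'merge_totals returns 1'.
Call chain: main -> derive_floor(1, 3) (called at line 46).
First divergence: position 6 — shown 'merge_totals returns 10', intended 'merge_totals returns 1'.
Intended log window:
  4: shape_report returns 12
  5: merge_totals: 10 entries, threshold 11
  6: merge_totals returns 1
  7: pick_anchor: inputs 12 and 1
Execution walk:
  shape_report([9, 8, 5, 11, 3, 6, 9, 10, 11, 12]) -> 12  [called from bind_quota, line 27]
  merge_totals([9, 8, 5, 11, 3, 6, 9, 10, 11, 12], 11) -> 10  [called from bind_quota, line 28]
  pick_anchor(12, 10) -> 1  [called from bind_quota, line 29]
  bind_quota([9, 8, 5, 11, 3, 6, 9, 10, 11, 12], 11) -> 1  [called from main, line 44]
  derive_floor(1, 3) -> 2  [called from main, line 46]
Log origins:
  1: from main, line 43
  2: from bind_quota, line 26
  3: from shape_report, line 2
  4: from shape_report, line 7
  5: from merge_totals, line 11
  6: from merge_totals, line 16
  7: from pick_anchor, line 20
  8: from main, line 45
  9: from derive_floor, line 32
A correct fix: line 15: replace `floor` with `total`.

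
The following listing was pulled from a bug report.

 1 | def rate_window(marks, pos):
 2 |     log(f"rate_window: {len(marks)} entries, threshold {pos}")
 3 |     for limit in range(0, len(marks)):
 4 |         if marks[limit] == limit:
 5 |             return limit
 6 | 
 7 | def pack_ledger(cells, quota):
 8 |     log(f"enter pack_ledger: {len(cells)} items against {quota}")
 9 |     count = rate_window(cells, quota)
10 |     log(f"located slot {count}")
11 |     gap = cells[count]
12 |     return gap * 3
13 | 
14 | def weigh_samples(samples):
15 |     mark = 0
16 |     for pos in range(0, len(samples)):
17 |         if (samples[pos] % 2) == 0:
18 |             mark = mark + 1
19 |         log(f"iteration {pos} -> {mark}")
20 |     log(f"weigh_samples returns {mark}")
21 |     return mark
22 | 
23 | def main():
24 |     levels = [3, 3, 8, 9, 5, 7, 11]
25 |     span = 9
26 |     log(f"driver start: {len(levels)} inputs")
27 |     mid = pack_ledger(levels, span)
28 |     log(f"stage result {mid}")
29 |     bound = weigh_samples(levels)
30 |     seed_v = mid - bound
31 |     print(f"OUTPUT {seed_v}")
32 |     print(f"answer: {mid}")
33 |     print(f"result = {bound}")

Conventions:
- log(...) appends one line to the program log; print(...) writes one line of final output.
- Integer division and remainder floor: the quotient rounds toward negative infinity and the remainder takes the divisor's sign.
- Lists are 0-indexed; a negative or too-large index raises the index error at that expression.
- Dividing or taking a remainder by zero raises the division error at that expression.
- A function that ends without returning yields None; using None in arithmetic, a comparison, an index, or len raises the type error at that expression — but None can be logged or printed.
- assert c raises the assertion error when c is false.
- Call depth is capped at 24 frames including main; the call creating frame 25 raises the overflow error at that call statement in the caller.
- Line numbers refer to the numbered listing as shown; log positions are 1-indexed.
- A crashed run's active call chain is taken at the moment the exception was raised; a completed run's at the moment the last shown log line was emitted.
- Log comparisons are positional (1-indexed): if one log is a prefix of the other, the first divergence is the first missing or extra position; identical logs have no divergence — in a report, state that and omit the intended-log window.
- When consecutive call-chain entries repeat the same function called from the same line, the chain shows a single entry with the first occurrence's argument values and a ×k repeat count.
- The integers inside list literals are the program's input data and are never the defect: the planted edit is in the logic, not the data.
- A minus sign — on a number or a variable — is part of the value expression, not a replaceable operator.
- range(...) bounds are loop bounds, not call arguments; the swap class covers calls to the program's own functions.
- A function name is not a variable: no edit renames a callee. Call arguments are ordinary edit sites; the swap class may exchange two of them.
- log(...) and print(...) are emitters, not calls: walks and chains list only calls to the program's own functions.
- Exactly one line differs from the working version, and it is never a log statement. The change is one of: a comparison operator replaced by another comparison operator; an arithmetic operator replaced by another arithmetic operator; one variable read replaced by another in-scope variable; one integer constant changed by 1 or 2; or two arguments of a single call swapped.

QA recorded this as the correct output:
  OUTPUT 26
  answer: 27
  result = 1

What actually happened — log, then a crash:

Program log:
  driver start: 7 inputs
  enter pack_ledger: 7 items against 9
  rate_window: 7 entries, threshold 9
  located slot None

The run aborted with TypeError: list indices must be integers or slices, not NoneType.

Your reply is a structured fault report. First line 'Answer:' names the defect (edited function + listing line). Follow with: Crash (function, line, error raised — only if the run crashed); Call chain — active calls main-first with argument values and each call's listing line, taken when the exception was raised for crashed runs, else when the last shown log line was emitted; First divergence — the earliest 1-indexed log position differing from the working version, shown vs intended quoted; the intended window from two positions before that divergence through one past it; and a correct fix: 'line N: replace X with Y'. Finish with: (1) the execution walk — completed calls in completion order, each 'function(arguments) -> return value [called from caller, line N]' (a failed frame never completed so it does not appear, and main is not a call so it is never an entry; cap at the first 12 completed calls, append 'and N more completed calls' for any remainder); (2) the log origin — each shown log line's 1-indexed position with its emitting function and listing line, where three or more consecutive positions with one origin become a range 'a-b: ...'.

Answer: the defect is in rate_window at line 4.
Core observation: The earliest visible damage is log position 4 — 'located slot None' rather than the intended 'located slot 3'.
Crash: pack_ledger, line 11, TypeError.
Call chain: main -> pack_ledger([3, 3, 8, 9, 5, 7, 11], 9) (called at line 27).
First divergence: at position 4 the run shows 'located slot None' where the working version logs 'located slot 3'.
Intended log window:
  2: enter pack_ledger: 7 items against 9
  3: rate_window: 7 entries, threshold 9
  4: located slot 3
  5: stage result 27
Execution walk:
  rate_window([3, 3, 8, 9, 5, 7, 11], 9) -> None  [called from pack_ledger, line 9]
Log origins:
  1 — main, line 26
  2 — pack_ledger, line 8
  3 — rate_window, line 2
  4 — pack_ledger, line 10
A correct fix: line 4: replace `marks[limit] == limit` with `marks[limit] == pos`.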